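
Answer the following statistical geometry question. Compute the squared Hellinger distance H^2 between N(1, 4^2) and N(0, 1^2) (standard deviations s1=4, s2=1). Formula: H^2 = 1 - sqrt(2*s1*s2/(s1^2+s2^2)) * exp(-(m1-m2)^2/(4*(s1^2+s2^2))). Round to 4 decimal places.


Squared Hellinger distance for Gaussians:
H^2 = 1 - sqrt(2*s1*s2/(s1^2+s2^2)) * exp(-(m1-m2)^2/(4*(s1^2+s2^2))).
s1^2 = 16, s2^2 = 1, s1^2+s2^2 = 17.
sqrt(2*4*1/(17)) = 0.685994.
(m1-m2)^2 = (1)^2 = 1.
exp(-1/(4*17)) = exp(-0.014706) = 0.985402.
H^2 = 1 - 0.685994*0.985402 = 0.3240

0.3240


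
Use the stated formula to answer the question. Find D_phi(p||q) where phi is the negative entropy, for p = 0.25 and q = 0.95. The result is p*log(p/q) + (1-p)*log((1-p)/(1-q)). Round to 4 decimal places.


Bregman divergence with negative entropy generator:
D = p*log(p/q) + (1-p)*log((1-p)/(1-q)).
p = 0.25, q = 0.95.
p*log(p/q) = 0.25*log(0.25/0.95) = -0.33375.
(1-p)*log((1-p)/(1-q)) = 0.75*log(0.75/0.05) = 2.031038.
D = -0.33375 + 2.031038 = 1.6973

1.6973


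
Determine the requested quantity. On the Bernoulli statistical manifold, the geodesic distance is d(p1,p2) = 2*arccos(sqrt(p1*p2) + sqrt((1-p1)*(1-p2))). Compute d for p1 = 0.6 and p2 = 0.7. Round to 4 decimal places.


Geodesic distance on Bernoulli manifold:
d(p1,p2) = 2*arccos(sqrt(p1*p2) + sqrt((1-p1)*(1-p2))).
sqrt(p1*p2) = sqrt(0.6*0.7) = 0.648074.
sqrt((1-p1)*(1-p2)) = sqrt(0.4*0.3) = 0.34641.
arg = 0.648074 + 0.34641 = 0.994484.
d = 2*arccos(0.994484) = 0.2102

0.2102


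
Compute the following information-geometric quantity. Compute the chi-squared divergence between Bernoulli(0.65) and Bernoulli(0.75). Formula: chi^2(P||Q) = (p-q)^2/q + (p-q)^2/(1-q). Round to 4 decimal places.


Chi-squared divergence between Bernoulli distributions:
chi^2 = (p-q)^2/q + (p-q)^2/(1-q).
p = 0.65, q = 0.75, p-q = -0.1.
(p-q)^2 = 0.01.
term1 = 0.01/0.75 = 0.013333.
term2 = 0.01/0.25 = 0.04.
chi^2 = 0.013333 + 0.04 = 0.0533

0.0533


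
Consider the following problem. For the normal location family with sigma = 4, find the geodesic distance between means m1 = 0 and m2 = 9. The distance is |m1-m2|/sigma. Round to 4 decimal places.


On the fixed-variance normal subfamily, geodesic distance = |m1-m2|/sigma.
|0 - 9| = 9.
sigma = 4.
d = 9/4 = 2.2500

2.2500


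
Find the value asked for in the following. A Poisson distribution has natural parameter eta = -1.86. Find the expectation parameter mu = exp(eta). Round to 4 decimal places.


Expectation parameter for Poisson exponential family:
mu = exp(eta).
eta = -1.86.
mu = exp(-1.86) = 0.1557

0.1557


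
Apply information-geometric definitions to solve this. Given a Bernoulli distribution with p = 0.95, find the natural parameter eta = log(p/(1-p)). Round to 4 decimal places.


Natural parameter for Bernoulli: eta = log(p/(1-p)).
p = 0.95, 1-p = 0.05.
p/(1-p) = 19.0.
eta = log(19.0) = 2.9444

2.9444


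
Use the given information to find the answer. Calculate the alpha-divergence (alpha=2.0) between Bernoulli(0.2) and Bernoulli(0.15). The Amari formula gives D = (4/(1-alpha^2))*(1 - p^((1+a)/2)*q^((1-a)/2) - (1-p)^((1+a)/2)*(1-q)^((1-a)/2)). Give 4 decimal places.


Amari alpha-divergence:
D = (4/(1-alpha^2))*(1 - p^((1+a)/2)*q^((1-a)/2) - (1-p)^((1+a)/2)*(1-q)^((1-a)/2)).
alpha = 2.0, p = 0.2, q = 0.15.
e1 = (1+alpha)/2 = 1.5, e2 = (1-alpha)/2 = -0.5.
t1 = p^e1 * q^e2 = 0.2^1.5 * 0.15^-0.5 = 0.23094.
t2 = (1-p)^e1 * (1-q)^e2 = 0.8^1.5 * 0.85^-0.5 = 0.776114.
4/(1-alpha^2) = -1.333333.
D = -1.333333*(1 - 0.23094 - 0.776114) = 0.0094

0.0094


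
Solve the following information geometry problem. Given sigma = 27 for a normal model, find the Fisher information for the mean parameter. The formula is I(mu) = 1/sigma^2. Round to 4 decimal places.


The Fisher information for the mean of a normal distribution is I(mu) = 1/sigma^2.
sigma = 27, so sigma^2 = 729.
I(mu) = 1/729 = 0.0014

0.0014


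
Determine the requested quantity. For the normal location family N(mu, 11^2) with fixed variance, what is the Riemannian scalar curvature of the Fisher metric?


This family has a single free parameter, so its statistical manifold
is 1-dimensional. The Riemann curvature tensor of any 1-dimensional
Riemannian manifold vanishes identically, so R = 0.

0


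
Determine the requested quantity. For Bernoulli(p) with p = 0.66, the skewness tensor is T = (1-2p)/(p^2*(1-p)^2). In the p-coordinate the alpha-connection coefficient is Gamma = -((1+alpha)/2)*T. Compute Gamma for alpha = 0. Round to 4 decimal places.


Skewness (Amari-Chentsov) tensor: T = (1-2p)/(p^2*(1-p)^2).
p = 0.66, 1-2p = -0.32, p^2 = 0.4356, (1-p)^2 = 0.1156.
T = -0.32/(0.4356 * 0.1156) = -6.354835.
In the p-coordinate, Gamma^(alpha) = Gamma^(0) - (alpha/2)*T with Gamma^(0) = (1/2)*g'(p) = -T/2,
so Gamma^(alpha) = -((1+alpha)/2)*T.
alpha = 0, -(1+alpha)/2 = -0.5.
Gamma = -0.5 * -6.354835 = 3.1774

3.1774


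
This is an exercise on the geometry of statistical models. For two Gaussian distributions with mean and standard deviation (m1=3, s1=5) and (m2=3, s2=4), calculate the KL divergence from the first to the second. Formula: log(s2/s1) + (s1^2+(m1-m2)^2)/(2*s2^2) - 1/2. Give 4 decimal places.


KL divergence between normal distributions:
KL = log(s2/s1) + (s1^2 + (m1-m2)^2)/(2*s2^2) - 1/2.
log(4/5) = -0.223144.
(5^2 + (3-3)^2)/(2*4^2) = (25 + 0)/32 = 0.78125.
KL = -0.223144 + 0.78125 - 0.5 = 0.0581

0.0581


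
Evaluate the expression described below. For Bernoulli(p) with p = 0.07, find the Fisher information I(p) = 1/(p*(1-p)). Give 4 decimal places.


For Bernoulli(p), Fisher information is I(p) = 1/(p*(1-p)).
p = 0.07, 1-p = 0.93.
p*(1-p) = 0.0651.
I(p) = 1/0.0651 = 15.3610

15.3610


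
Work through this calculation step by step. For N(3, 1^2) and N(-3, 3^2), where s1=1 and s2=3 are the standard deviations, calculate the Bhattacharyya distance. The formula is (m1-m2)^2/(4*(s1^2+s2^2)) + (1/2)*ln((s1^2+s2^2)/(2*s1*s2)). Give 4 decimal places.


Bhattacharyya distance between two Gaussians:
DB = (m1-m2)^2/(4*(s1^2+s2^2)) + (1/2)*ln((s1^2+s2^2)/(2*s1*s2)).
(m1-m2)^2 = (6)^2 = 36.
s1^2+s2^2 = 1 + 9 = 10.
term1 = 36/40 = 0.9.
term2 = 0.5*ln(10/6.0) = 0.255413.
DB = 0.9 + 0.255413 = 1.1554

1.1554


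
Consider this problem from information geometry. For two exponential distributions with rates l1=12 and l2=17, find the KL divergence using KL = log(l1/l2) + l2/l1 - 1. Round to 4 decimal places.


KL divergence for exponential family:
KL = log(l1/l2) + l2/l1 - 1.
log(12/17) = -0.348307.
17/12 = 1.416667.
KL = -0.348307 + 1.416667 - 1 = 0.0684

0.0684


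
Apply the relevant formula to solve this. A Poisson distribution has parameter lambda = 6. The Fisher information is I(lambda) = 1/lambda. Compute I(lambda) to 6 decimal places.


Fisher information for Poisson: I(lambda) = 1/lambda.
lambda = 6.
I(lambda) = 1/6 = 0.166667

0.166667


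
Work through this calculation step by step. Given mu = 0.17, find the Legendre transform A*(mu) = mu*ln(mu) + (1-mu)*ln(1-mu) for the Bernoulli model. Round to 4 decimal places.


Legendre transform for Bernoulli:
A*(mu) = mu*log(mu) + (1-mu)*log(1-mu).
mu = 0.17, 1-mu = 0.83.
mu*log(mu) = 0.17*log(0.17) = -0.301233.
(1-mu)*log(1-mu) = 0.83*log(0.83) = -0.154654.
A* = -0.301233 + -0.154654 = -0.4559

-0.4559


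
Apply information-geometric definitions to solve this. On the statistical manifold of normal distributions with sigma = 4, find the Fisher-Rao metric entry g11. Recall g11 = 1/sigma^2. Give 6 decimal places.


For the 2-parameter normal family, the Fisher metric has:
  g11 = 1/sigma^2, g22 = 2/sigma^2.
sigma = 4, sigma^2 = 16.
g11 = 0.062500

0.062500


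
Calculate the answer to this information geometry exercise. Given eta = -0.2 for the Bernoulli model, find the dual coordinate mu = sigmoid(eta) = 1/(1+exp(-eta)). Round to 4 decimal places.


Dual coordinate (expectation parameter) for Bernoulli:
mu = 1/(1+exp(-eta)).
eta = -0.2.
exp(-eta) = exp(0.2) = 1.221403.
mu = 1/(1+1.221403) = 0.4502

0.4502


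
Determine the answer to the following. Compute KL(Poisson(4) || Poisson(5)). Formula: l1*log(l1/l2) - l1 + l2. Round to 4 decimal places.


KL divergence for Poisson:
KL = l1*log(l1/l2) - l1 + l2.
l1 = 4, l2 = 5.
log(4/5) = -0.223144.
l1*log(l1/l2) = 4 * -0.223144 = -0.892574.
KL = -0.892574 - 4 + 5 = 0.1074

0.1074


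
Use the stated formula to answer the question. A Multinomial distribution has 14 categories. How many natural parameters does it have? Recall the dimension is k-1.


Exponential family dimension calculation:
For Multinomial with k=14 categories, dim = k-1 = 13.

13


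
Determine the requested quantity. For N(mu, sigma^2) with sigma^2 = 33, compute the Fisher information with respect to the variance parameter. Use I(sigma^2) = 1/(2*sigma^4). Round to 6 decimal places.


Fisher information for variance: I(sigma^2) = 1/(2*sigma^4).
sigma^2 = 33, so sigma^4 = 1089.
I = 1/(2*1089) = 1/2178 = 0.000459

0.000459


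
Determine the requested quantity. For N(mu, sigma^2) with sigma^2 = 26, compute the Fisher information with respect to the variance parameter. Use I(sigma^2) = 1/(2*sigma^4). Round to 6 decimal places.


Fisher information for variance: I(sigma^2) = 1/(2*sigma^4).
sigma^2 = 26, so sigma^4 = 676.
I = 1/(2*676) = 1/1352 = 0.000740

0.000740


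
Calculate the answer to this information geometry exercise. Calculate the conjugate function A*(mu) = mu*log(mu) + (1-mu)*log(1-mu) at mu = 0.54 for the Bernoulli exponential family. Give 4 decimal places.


Legendre transform for Bernoulli:
A*(mu) = mu*log(mu) + (1-mu)*log(1-mu).
mu = 0.54, 1-mu = 0.46.
mu*log(mu) = 0.54*log(0.54) = -0.332741.
(1-mu)*log(1-mu) = 0.46*log(0.46) = -0.357203.
A* = -0.332741 + -0.357203 = -0.6899

-0.6899


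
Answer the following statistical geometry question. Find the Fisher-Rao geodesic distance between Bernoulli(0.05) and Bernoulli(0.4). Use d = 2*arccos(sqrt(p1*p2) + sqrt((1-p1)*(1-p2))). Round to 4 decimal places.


Geodesic distance on Bernoulli manifold:
d(p1,p2) = 2*arccos(sqrt(p1*p2) + sqrt((1-p1)*(1-p2))).
sqrt(p1*p2) = sqrt(0.05*0.4) = 0.141421.
sqrt((1-p1)*(1-p2)) = sqrt(0.95*0.6) = 0.754983.
arg = 0.141421 + 0.754983 = 0.896405.
d = 2*arccos(0.896405) = 0.9184

0.9184


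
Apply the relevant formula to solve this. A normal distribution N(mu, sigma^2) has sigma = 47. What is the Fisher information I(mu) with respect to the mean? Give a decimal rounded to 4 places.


The Fisher information for the mean of a normal distribution is I(mu) = 1/sigma^2.
sigma = 47, so sigma^2 = 2209.
I(mu) = 1/2209 = 0.0005

0.0005


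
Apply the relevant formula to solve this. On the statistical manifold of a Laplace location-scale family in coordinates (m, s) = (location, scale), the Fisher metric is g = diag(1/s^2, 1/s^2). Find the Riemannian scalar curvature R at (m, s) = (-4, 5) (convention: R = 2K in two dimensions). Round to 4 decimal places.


The metric has the form g = (A dm^2 + B ds^2)/s^2 with A = 1, B = 1.
Substitute u = sqrt(A/B)*m: g = B*(du^2 + ds^2)/s^2, i.e. B times the
Poincare upper half-plane metric, which has constant Gaussian curvature -1.
Scaling a 2D metric by a constant c divides the Gaussian curvature by c,
so K = -1/B = -1/(1) = -1.0000 everywhere (the point (m, s) = (-4, 5) is irrelevant:
the curvature is constant).
Scalar curvature in dimension 2: R = 2K = -2/(1) = -2.0000.

-2.0000


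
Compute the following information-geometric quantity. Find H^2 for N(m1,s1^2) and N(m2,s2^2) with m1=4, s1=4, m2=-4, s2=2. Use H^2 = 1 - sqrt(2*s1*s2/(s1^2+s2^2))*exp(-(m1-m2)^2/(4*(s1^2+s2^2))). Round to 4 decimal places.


Squared Hellinger distance for Gaussians:
H^2 = 1 - sqrt(2*s1*s2/(s1^2+s2^2)) * exp(-(m1-m2)^2/(4*(s1^2+s2^2))).
s1^2 = 16, s2^2 = 4, s1^2+s2^2 = 20.
sqrt(2*4*2/(20)) = 0.894427.
(m1-m2)^2 = (8)^2 = 64.
exp(-64/(4*20)) = exp(-0.8) = 0.449329.
H^2 = 1 - 0.894427*0.449329 = 0.5981

0.5981


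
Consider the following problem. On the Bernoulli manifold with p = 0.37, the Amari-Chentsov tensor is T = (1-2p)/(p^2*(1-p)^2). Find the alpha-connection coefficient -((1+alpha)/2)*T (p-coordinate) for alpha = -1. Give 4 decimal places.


Skewness (Amari-Chentsov) tensor: T = (1-2p)/(p^2*(1-p)^2).
p = 0.37, 1-2p = 0.26, p^2 = 0.1369, (1-p)^2 = 0.3969.
T = 0.26/(0.1369 * 0.3969) = 4.785076.
In the p-coordinate, Gamma^(alpha) = Gamma^(0) - (alpha/2)*T with Gamma^(0) = (1/2)*g'(p) = -T/2,
so Gamma^(alpha) = -((1+alpha)/2)*T.
alpha = -1, -(1+alpha)/2 = 0.0.
Gamma = 0.0 * 4.785076 = 0.0000

0.0000


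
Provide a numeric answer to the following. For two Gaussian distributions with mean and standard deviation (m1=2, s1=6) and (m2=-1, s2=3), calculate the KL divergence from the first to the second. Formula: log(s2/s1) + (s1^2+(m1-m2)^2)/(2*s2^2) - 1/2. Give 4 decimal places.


KL divergence between normal distributions:
KL = log(s2/s1) + (s1^2 + (m1-m2)^2)/(2*s2^2) - 1/2.
log(3/6) = -0.693147.
(6^2 + (2--1)^2)/(2*3^2) = (36 + 9)/18 = 2.5.
KL = -0.693147 + 2.5 - 0.5 = 1.3069

1.3069


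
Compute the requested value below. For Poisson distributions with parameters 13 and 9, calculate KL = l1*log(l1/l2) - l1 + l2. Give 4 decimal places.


KL divergence for Poisson:
KL = l1*log(l1/l2) - l1 + l2.
l1 = 13, l2 = 9.
log(13/9) = 0.367725.
l1*log(l1/l2) = 13 * 0.367725 = 4.780422.
KL = 4.780422 - 13 + 9 = 0.7804

0.7804


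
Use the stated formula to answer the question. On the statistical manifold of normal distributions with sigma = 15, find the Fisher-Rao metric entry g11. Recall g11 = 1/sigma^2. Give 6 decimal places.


For the 2-parameter normal family, the Fisher metric has:
  g11 = 1/sigma^2, g22 = 2/sigma^2.
sigma = 15, sigma^2 = 225.
g11 = 0.004444

0.004444


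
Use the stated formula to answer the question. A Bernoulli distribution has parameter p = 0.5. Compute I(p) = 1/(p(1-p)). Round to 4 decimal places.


For Bernoulli(p), Fisher information is I(p) = 1/(p*(1-p)).
p = 0.5, 1-p = 0.5.
p*(1-p) = 0.25.
I(p) = 1/0.25 = 4.0000

4.0000


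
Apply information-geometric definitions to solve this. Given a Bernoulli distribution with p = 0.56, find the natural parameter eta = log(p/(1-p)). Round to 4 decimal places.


Natural parameter for Bernoulli: eta = log(p/(1-p)).
p = 0.56, 1-p = 0.44.
p/(1-p) = 1.272727.
eta = log(1.272727) = 0.2412

0.2412


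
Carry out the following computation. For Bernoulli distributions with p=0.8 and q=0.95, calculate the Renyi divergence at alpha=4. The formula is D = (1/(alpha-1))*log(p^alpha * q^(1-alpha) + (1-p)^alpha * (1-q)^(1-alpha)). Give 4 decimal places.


Renyi divergence of order alpha between Bernoulli distributions:
D = (1/(alpha-1))*log(p^alpha * q^(1-alpha) + (1-p)^alpha * (1-q)^(1-alpha)).
alpha = 4, p = 0.8, q = 0.95.
p^alpha * q^(1-alpha) = 0.8^4 * 0.95^-3 = 0.477737.
(1-p)^alpha * (1-q)^(1-alpha) = 0.2^4 * 0.05^-3 = 12.8.
sum = 0.477737 + 12.8 = 13.277737.
D = (1/3)*log(13.277737) = 0.8620

0.8620


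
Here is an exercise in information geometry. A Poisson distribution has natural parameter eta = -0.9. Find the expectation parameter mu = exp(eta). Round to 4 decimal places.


Expectation parameter for Poisson exponential family:
mu = exp(eta).
eta = -0.9.
mu = exp(-0.9) = 0.4066

0.4066


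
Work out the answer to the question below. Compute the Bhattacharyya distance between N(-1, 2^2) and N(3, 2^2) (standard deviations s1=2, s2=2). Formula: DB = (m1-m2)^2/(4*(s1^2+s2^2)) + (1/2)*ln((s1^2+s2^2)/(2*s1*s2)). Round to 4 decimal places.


Bhattacharyya distance between two Gaussians:
DB = (m1-m2)^2/(4*(s1^2+s2^2)) + (1/2)*ln((s1^2+s2^2)/(2*s1*s2)).
(m1-m2)^2 = (-4)^2 = 16.
s1^2+s2^2 = 4 + 4 = 8.
term1 = 16/32 = 0.5.
term2 = 0.5*ln(8/8.0) = 0.0.
DB = 0.5 + 0.0 = 0.5000

0.5000


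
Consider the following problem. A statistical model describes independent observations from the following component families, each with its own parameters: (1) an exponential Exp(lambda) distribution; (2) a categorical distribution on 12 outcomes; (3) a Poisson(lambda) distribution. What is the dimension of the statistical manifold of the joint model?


The dimension of a statistical manifold equals the number of free
(independent) real parameters of the model. For a product of independent
blocks the parameter counts add.
- exponential (lambda): 1.
- categorical on 12 outcomes (probabilities sum to 1): 12-1 = 11.
- Poisson (lambda): 1.
Total = 1 + 11 + 1 = 13.
Dimension = 13

13


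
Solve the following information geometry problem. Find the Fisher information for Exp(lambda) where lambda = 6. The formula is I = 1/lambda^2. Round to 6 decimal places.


Fisher information for exponential: I(lambda) = 1/lambda^2.
lambda = 6, lambda^2 = 36.
I = 1/36 = 0.027778

0.027778


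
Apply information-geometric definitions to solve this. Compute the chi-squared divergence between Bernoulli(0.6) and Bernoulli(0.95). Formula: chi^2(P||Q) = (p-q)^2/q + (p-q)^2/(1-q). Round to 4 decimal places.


Chi-squared divergence between Bernoulli distributions:
chi^2 = (p-q)^2/q + (p-q)^2/(1-q).
p = 0.6, q = 0.95, p-q = -0.35.
(p-q)^2 = 0.1225.
term1 = 0.1225/0.95 = 0.128947.
term2 = 0.1225/0.05 = 2.45.
chi^2 = 0.128947 + 2.45 = 2.5789

2.5789


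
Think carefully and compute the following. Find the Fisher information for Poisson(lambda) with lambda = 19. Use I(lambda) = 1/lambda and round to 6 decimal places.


Fisher information for Poisson: I(lambda) = 1/lambda.
lambda = 19.
I(lambda) = 1/19 = 0.052632

0.052632


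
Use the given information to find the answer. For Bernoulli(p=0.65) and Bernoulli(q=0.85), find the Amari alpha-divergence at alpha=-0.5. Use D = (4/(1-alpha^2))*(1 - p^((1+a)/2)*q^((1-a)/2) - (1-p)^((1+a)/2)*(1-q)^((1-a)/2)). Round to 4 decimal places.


Amari alpha-divergence:
D = (4/(1-alpha^2))*(1 - p^((1+a)/2)*q^((1-a)/2) - (1-p)^((1+a)/2)*(1-q)^((1-a)/2)).
alpha = -0.5, p = 0.65, q = 0.85.
e1 = (1+alpha)/2 = 0.25, e2 = (1-alpha)/2 = 0.75.
t1 = p^e1 * q^e2 = 0.65^0.25 * 0.85^0.75 = 0.794863.
t2 = (1-p)^e1 * (1-q)^e2 = 0.35^0.25 * 0.15^0.75 = 0.18539.
4/(1-alpha^2) = 5.333333.
D = 5.333333*(1 - 0.794863 - 0.18539) = 0.1053

0.1053


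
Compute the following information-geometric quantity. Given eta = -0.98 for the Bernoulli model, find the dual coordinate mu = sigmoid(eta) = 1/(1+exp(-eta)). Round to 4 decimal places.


Dual coordinate (expectation parameter) for Bernoulli:
mu = 1/(1+exp(-eta)).
eta = -0.98.
exp(-eta) = exp(0.98) = 2.664456.
mu = 1/(1+2.664456) = 0.2729

0.2729


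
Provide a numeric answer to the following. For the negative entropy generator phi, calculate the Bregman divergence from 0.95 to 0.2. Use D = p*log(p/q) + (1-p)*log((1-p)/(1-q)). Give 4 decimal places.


Bregman divergence with negative entropy generator:
D = p*log(p/q) + (1-p)*log((1-p)/(1-q)).
p = 0.95, q = 0.2.
p*log(p/q) = 0.95*log(0.95/0.2) = 1.480237.
(1-p)*log((1-p)/(1-q)) = 0.05*log(0.05/0.8) = -0.138629.
D = 1.480237 + -0.138629 = 1.3416

1.3416


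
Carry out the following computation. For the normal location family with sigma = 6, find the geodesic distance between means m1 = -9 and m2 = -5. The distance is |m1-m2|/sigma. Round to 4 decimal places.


On the fixed-variance normal subfamily, geodesic distance = |m1-m2|/sigma.
|-9 - -5| = 4.
sigma = 6.
d = 4/6 = 0.6667

0.6667


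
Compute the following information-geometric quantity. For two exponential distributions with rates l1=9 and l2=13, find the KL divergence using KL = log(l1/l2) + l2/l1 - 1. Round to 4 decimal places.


KL divergence for exponential family:
KL = log(l1/l2) + l2/l1 - 1.
log(9/13) = -0.367725.
13/9 = 1.444444.
KL = -0.367725 + 1.444444 - 1 = 0.0767

0.0767


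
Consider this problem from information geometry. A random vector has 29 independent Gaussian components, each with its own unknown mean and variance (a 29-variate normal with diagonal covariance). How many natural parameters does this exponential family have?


Exponential family dimension calculation:
Each univariate normal has two natural parameters (mu/sigma^2 and -1/(2 sigma^2)).
With 29 independent components, dim = 2 * 29 = 58.

58


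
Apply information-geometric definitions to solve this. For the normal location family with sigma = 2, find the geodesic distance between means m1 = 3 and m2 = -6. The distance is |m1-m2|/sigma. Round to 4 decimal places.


On the fixed-variance normal subfamily, geodesic distance = |m1-m2|/sigma.
|3 - -6| = 9.
sigma = 2.
d = 9/2 = 4.5000

4.5000


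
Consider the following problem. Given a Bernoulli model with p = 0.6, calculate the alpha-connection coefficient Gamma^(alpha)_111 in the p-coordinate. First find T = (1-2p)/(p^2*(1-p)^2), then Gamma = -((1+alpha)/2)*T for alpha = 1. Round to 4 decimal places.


Skewness (Amari-Chentsov) tensor: T = (1-2p)/(p^2*(1-p)^2).
p = 0.6, 1-2p = -0.2, p^2 = 0.36, (1-p)^2 = 0.16.
T = -0.2/(0.36 * 0.16) = -3.472222.
In the p-coordinate, Gamma^(alpha) = Gamma^(0) - (alpha/2)*T with Gamma^(0) = (1/2)*g'(p) = -T/2,
so Gamma^(alpha) = -((1+alpha)/2)*T.
alpha = 1, -(1+alpha)/2 = -1.0.
Gamma = -1.0 * -3.472222 = 3.4722

3.4722


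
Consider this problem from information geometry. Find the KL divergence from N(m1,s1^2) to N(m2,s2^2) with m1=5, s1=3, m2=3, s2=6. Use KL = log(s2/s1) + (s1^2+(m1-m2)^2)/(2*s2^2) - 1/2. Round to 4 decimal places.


KL divergence between normal distributions:
KL = log(s2/s1) + (s1^2 + (m1-m2)^2)/(2*s2^2) - 1/2.
log(6/3) = 0.693147.
(3^2 + (5-3)^2)/(2*6^2) = (9 + 4)/72 = 0.180556.
KL = 0.693147 + 0.180556 - 0.5 = 0.3737

0.3737


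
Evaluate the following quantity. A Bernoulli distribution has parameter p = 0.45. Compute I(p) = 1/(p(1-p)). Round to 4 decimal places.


For Bernoulli(p), Fisher information is I(p) = 1/(p*(1-p)).
p = 0.45, 1-p = 0.55.
p*(1-p) = 0.2475.
I(p) = 1/0.2475 = 4.0404

4.0404


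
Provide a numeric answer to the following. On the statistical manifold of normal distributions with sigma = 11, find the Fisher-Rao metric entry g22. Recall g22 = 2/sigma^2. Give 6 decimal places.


For the 2-parameter normal family, the Fisher metric has:
  g11 = 1/sigma^2, g22 = 2/sigma^2.
sigma = 11, sigma^2 = 121.
g22 = 0.016529

0.016529


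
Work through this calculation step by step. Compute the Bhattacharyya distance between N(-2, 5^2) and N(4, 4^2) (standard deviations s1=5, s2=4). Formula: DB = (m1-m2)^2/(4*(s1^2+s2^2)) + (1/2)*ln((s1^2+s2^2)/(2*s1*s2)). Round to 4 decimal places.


Bhattacharyya distance between two Gaussians:
DB = (m1-m2)^2/(4*(s1^2+s2^2)) + (1/2)*ln((s1^2+s2^2)/(2*s1*s2)).
(m1-m2)^2 = (-6)^2 = 36.
s1^2+s2^2 = 25 + 16 = 41.
term1 = 36/164 = 0.219512.
term2 = 0.5*ln(41/40.0) = 0.012346.
DB = 0.219512 + 0.012346 = 0.2319

0.2319


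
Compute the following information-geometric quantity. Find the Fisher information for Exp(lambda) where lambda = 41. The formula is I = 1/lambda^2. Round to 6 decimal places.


Fisher information for exponential: I(lambda) = 1/lambda^2.
lambda = 41, lambda^2 = 1681.
I = 1/1681 = 0.000595

0.000595


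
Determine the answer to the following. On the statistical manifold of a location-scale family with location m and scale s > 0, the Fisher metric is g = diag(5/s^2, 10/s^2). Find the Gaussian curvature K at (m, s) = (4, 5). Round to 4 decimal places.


The metric has the form g = (A dm^2 + B ds^2)/s^2 with A = 5, B = 10.
Substitute u = sqrt(A/B)*m: g = B*(du^2 + ds^2)/s^2, i.e. B times the
Poincare upper half-plane metric, which has constant Gaussian curvature -1.
Scaling a 2D metric by a constant c divides the Gaussian curvature by c,
so K = -1/B = -1/(10) = -0.1000 everywhere (the point (m, s) = (4, 5) is irrelevant:
the curvature is constant).
The requested Gaussian curvature is K = -0.1000.

-0.1000


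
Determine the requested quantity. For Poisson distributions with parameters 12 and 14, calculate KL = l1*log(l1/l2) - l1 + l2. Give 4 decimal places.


KL divergence for Poisson:
KL = l1*log(l1/l2) - l1 + l2.
l1 = 12, l2 = 14.
log(12/14) = -0.154151.
l1*log(l1/l2) = 12 * -0.154151 = -1.849808.
KL = -1.849808 - 12 + 14 = 0.1502

0.1502


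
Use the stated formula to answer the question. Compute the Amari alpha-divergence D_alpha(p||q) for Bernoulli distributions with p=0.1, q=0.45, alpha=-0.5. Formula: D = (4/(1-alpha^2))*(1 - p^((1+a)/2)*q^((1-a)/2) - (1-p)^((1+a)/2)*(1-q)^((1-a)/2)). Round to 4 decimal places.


Amari alpha-divergence:
D = (4/(1-alpha^2))*(1 - p^((1+a)/2)*q^((1-a)/2) - (1-p)^((1+a)/2)*(1-q)^((1-a)/2)).
alpha = -0.5, p = 0.1, q = 0.45.
e1 = (1+alpha)/2 = 0.25, e2 = (1-alpha)/2 = 0.75.
t1 = p^e1 * q^e2 = 0.1^0.25 * 0.45^0.75 = 0.308965.
t2 = (1-p)^e1 * (1-q)^e2 = 0.9^0.25 * 0.55^0.75 = 0.622061.
4/(1-alpha^2) = 5.333333.
D = 5.333333*(1 - 0.308965 - 0.622061) = 0.3679

0.3679


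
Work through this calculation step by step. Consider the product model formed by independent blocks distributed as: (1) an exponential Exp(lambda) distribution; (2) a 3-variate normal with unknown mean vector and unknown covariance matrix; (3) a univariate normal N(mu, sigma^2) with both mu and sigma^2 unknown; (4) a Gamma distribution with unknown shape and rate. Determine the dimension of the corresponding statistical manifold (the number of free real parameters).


The dimension of a statistical manifold equals the number of free
(independent) real parameters of the model. For a product of independent
blocks the parameter counts add.
- exponential (lambda): 1.
- 3-variate normal: 3 (mean) + 3*4/2 = 6 (symmetric covariance) = 9.
- normal (mu, sigma^2): 2.
- Gamma (shape, rate): 2.
Total = 1 + 9 + 2 + 2 = 14.
Dimension = 14

14


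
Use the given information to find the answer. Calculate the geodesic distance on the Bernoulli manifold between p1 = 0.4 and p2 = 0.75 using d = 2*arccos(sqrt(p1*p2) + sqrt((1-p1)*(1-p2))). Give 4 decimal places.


Geodesic distance on Bernoulli manifold:
d(p1,p2) = 2*arccos(sqrt(p1*p2) + sqrt((1-p1)*(1-p2))).
sqrt(p1*p2) = sqrt(0.4*0.75) = 0.547723.
sqrt((1-p1)*(1-p2)) = sqrt(0.6*0.25) = 0.387298.
arg = 0.547723 + 0.387298 = 0.935021.
d = 2*arccos(0.935021) = 0.7250

0.7250


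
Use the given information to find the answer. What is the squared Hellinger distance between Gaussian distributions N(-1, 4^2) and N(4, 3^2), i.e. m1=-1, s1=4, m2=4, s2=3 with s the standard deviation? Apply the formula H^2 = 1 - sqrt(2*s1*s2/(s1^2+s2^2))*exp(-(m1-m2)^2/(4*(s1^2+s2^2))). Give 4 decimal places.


Squared Hellinger distance for Gaussians:
H^2 = 1 - sqrt(2*s1*s2/(s1^2+s2^2)) * exp(-(m1-m2)^2/(4*(s1^2+s2^2))).
s1^2 = 16, s2^2 = 9, s1^2+s2^2 = 25.
sqrt(2*4*3/(25)) = 0.979796.
(m1-m2)^2 = (-5)^2 = 25.
exp(-25/(4*25)) = exp(-0.25) = 0.778801.
H^2 = 1 - 0.979796*0.778801 = 0.2369

0.2369


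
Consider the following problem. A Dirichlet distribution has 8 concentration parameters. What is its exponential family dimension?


Exponential family dimension calculation:
Dirichlet with 8 components has 8 natural parameters.

8


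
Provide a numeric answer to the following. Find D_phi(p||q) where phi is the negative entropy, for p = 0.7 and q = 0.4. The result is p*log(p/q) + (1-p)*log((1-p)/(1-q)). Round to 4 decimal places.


Bregman divergence with negative entropy generator:
D = p*log(p/q) + (1-p)*log((1-p)/(1-q)).
p = 0.7, q = 0.4.
p*log(p/q) = 0.7*log(0.7/0.4) = 0.391731.
(1-p)*log((1-p)/(1-q)) = 0.3*log(0.3/0.6) = -0.207944.
D = 0.391731 + -0.207944 = 0.1838

0.1838


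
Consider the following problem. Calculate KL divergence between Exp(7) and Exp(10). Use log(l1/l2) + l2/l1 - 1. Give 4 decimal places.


KL divergence for exponential family:
KL = log(l1/l2) + l2/l1 - 1.
log(7/10) = -0.356675.
10/7 = 1.428571.
KL = -0.356675 + 1.428571 - 1 = 0.0719

0.0719


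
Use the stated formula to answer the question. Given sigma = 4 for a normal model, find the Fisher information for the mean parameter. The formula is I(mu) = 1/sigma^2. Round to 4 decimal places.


The Fisher information for the mean of a normal distribution is I(mu) = 1/sigma^2.
sigma = 4, so sigma^2 = 16.
I(mu) = 1/16 = 0.0625

0.0625


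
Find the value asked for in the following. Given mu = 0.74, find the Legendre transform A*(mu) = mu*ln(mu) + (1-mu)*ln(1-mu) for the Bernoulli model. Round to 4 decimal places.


Legendre transform for Bernoulli:
A*(mu) = mu*log(mu) + (1-mu)*log(1-mu).
mu = 0.74, 1-mu = 0.26.
mu*log(mu) = 0.74*log(0.74) = -0.222818.
(1-mu)*log(1-mu) = 0.26*log(0.26) = -0.350239.
A* = -0.222818 + -0.350239 = -0.5731

-0.5731


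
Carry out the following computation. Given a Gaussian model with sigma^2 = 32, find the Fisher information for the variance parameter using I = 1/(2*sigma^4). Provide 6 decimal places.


Fisher information for variance: I(sigma^2) = 1/(2*sigma^4).
sigma^2 = 32, so sigma^4 = 1024.
I = 1/(2*1024) = 1/2048 = 0.000488

0.000488


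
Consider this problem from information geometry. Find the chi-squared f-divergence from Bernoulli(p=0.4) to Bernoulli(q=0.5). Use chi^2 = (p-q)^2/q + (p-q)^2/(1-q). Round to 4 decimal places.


Chi-squared divergence between Bernoulli distributions:
chi^2 = (p-q)^2/q + (p-q)^2/(1-q).
p = 0.4, q = 0.5, p-q = -0.1.
(p-q)^2 = 0.01.
term1 = 0.01/0.5 = 0.02.
term2 = 0.01/0.5 = 0.02.
chi^2 = 0.02 + 0.02 = 0.0400

0.0400


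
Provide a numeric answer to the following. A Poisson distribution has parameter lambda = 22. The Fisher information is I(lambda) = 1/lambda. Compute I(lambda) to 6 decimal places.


Fisher information for Poisson: I(lambda) = 1/lambda.
lambda = 22.
I(lambda) = 1/22 = 0.045455

0.045455


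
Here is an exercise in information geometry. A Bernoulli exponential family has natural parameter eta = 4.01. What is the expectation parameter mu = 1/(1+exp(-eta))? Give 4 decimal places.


Dual coordinate (expectation parameter) for Bernoulli:
mu = 1/(1+exp(-eta)).
eta = 4.01.
exp(-eta) = exp(-4.01) = 0.018133.
mu = 1/(1+0.018133) = 0.9822

0.9822


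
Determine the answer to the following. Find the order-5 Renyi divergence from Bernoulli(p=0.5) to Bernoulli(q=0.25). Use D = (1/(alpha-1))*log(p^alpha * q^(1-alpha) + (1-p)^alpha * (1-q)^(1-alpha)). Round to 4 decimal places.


Renyi divergence of order alpha between Bernoulli distributions:
D = (1/(alpha-1))*log(p^alpha * q^(1-alpha) + (1-p)^alpha * (1-q)^(1-alpha)).
alpha = 5, p = 0.5, q = 0.25.
p^alpha * q^(1-alpha) = 0.5^5 * 0.25^-4 = 8.0.
(1-p)^alpha * (1-q)^(1-alpha) = 0.5^5 * 0.75^-4 = 0.098765.
sum = 8.0 + 0.098765 = 8.098765.
D = (1/4)*log(8.098765) = 0.5229

0.5229


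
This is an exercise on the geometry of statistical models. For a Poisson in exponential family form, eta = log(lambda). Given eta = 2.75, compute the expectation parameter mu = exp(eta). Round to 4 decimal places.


Expectation parameter for Poisson exponential family:
mu = exp(eta).
eta = 2.75.
mu = exp(2.75) = 15.6426

15.6426


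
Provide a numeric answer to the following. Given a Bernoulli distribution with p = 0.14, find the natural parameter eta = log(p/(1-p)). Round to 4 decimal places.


Natural parameter for Bernoulli: eta = log(p/(1-p)).
p = 0.14, 1-p = 0.86.
p/(1-p) = 0.162791.
eta = log(0.162791) = -1.8153

-1.8153


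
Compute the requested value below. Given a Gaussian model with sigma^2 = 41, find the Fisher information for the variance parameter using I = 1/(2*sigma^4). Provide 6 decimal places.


Fisher information for variance: I(sigma^2) = 1/(2*sigma^4).
sigma^2 = 41, so sigma^4 = 1681.
I = 1/(2*1681) = 1/3362 = 0.000297

0.000297


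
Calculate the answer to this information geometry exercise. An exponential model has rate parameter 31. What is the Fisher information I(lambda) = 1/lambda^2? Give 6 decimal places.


Fisher information for exponential: I(lambda) = 1/lambda^2.
lambda = 31, lambda^2 = 961.
I = 1/961 = 0.001041

0.001041


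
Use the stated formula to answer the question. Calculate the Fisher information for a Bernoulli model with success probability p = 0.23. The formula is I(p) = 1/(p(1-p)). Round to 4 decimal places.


For Bernoulli(p), Fisher information is I(p) = 1/(p*(1-p)).
p = 0.23, 1-p = 0.77.
p*(1-p) = 0.1771.
I(p) = 1/0.1771 = 5.6465

5.6465


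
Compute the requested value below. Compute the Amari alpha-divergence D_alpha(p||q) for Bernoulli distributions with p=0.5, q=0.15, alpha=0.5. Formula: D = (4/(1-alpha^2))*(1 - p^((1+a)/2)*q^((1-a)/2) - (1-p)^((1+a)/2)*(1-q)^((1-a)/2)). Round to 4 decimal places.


Amari alpha-divergence:
D = (4/(1-alpha^2))*(1 - p^((1+a)/2)*q^((1-a)/2) - (1-p)^((1+a)/2)*(1-q)^((1-a)/2)).
alpha = 0.5, p = 0.5, q = 0.15.
e1 = (1+alpha)/2 = 0.75, e2 = (1-alpha)/2 = 0.25.
t1 = p^e1 * q^e2 = 0.5^0.75 * 0.15^0.25 = 0.370041.
t2 = (1-p)^e1 * (1-q)^e2 = 0.5^0.75 * 0.85^0.25 = 0.570929.
4/(1-alpha^2) = 5.333333.
D = 5.333333*(1 - 0.370041 - 0.570929) = 0.3148

0.3148


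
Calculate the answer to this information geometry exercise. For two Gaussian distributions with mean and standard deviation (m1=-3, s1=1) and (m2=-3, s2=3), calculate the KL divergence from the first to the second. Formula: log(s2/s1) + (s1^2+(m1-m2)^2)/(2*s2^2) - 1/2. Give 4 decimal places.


KL divergence between normal distributions:
KL = log(s2/s1) + (s1^2 + (m1-m2)^2)/(2*s2^2) - 1/2.
log(3/1) = 1.098612.
(1^2 + (-3--3)^2)/(2*3^2) = (1 + 0)/18 = 0.055556.
KL = 1.098612 + 0.055556 - 0.5 = 0.6542

0.6542


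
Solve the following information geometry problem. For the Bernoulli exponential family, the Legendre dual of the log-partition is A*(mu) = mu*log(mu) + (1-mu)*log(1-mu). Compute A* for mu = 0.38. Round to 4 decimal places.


Legendre transform for Bernoulli:
A*(mu) = mu*log(mu) + (1-mu)*log(1-mu).
mu = 0.38, 1-mu = 0.62.
mu*log(mu) = 0.38*log(0.38) = -0.367682.
(1-mu)*log(1-mu) = 0.62*log(0.62) = -0.296382.
A* = -0.367682 + -0.296382 = -0.6641

-0.6641


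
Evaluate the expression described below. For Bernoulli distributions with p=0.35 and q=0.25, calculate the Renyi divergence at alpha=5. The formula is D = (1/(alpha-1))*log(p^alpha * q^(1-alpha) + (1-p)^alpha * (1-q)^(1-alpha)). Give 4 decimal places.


Renyi divergence of order alpha between Bernoulli distributions:
D = (1/(alpha-1))*log(p^alpha * q^(1-alpha) + (1-p)^alpha * (1-q)^(1-alpha)).
alpha = 5, p = 0.35, q = 0.25.
p^alpha * q^(1-alpha) = 0.35^5 * 0.25^-4 = 1.34456.
(1-p)^alpha * (1-q)^(1-alpha) = 0.65^5 * 0.75^-4 = 0.366709.
sum = 1.34456 + 0.366709 = 1.711269.
D = (1/4)*log(1.711269) = 0.1343

0.1343


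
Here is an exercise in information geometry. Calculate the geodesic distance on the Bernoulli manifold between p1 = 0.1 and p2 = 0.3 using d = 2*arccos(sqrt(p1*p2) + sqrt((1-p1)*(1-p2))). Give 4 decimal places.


Geodesic distance on Bernoulli manifold:
d(p1,p2) = 2*arccos(sqrt(p1*p2) + sqrt((1-p1)*(1-p2))).
sqrt(p1*p2) = sqrt(0.1*0.3) = 0.173205.
sqrt((1-p1)*(1-p2)) = sqrt(0.9*0.7) = 0.793725.
arg = 0.173205 + 0.793725 = 0.96693.
d = 2*arccos(0.96693) = 0.5158

0.5158


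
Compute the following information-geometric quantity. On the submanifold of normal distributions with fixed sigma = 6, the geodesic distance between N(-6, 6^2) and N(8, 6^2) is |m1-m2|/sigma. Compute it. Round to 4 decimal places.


On the fixed-variance normal subfamily, geodesic distance = |m1-m2|/sigma.
|-6 - 8| = 14.
sigma = 6.
d = 14/6 = 2.3333

2.3333


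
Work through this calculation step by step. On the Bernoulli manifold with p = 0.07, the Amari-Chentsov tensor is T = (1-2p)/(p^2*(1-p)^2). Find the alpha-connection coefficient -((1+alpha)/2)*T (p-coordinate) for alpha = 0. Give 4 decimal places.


Skewness (Amari-Chentsov) tensor: T = (1-2p)/(p^2*(1-p)^2).
p = 0.07, 1-2p = 0.86, p^2 = 0.0049, (1-p)^2 = 0.8649.
T = 0.86/(0.0049 * 0.8649) = 202.92543.
In the p-coordinate, Gamma^(alpha) = Gamma^(0) - (alpha/2)*T with Gamma^(0) = (1/2)*g'(p) = -T/2,
so Gamma^(alpha) = -((1+alpha)/2)*T.
alpha = 0, -(1+alpha)/2 = -0.5.
Gamma = -0.5 * 202.92543 = -101.4627

-101.4627


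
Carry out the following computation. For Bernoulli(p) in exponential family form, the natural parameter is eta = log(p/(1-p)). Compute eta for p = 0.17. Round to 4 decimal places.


Natural parameter for Bernoulli: eta = log(p/(1-p)).
p = 0.17, 1-p = 0.83.
p/(1-p) = 0.204819.
eta = log(0.204819) = -1.5856

-1.5856


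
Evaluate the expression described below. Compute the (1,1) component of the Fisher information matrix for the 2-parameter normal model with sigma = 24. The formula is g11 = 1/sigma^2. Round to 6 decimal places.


For the 2-parameter normal family, the Fisher metric has:
  g11 = 1/sigma^2, g22 = 2/sigma^2.
sigma = 24, sigma^2 = 576.
g11 = 0.001736

0.001736


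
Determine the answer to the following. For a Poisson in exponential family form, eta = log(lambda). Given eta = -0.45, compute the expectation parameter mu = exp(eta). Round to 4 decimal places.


Expectation parameter for Poisson exponential family:
mu = exp(eta).
eta = -0.45.
mu = exp(-0.45) = 0.6376

0.6376


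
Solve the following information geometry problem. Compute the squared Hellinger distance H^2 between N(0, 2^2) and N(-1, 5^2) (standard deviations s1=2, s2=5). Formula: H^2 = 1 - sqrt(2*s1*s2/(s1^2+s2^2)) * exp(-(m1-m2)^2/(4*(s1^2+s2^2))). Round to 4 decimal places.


Squared Hellinger distance for Gaussians:
H^2 = 1 - sqrt(2*s1*s2/(s1^2+s2^2)) * exp(-(m1-m2)^2/(4*(s1^2+s2^2))).
s1^2 = 4, s2^2 = 25, s1^2+s2^2 = 29.
sqrt(2*2*5/(29)) = 0.830455.
(m1-m2)^2 = (1)^2 = 1.
exp(-1/(4*29)) = exp(-0.008621) = 0.991416.
H^2 = 1 - 0.830455*0.991416 = 0.1767

0.1767


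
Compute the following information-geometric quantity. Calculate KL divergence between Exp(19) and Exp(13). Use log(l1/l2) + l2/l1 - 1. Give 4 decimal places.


KL divergence for exponential family:
KL = log(l1/l2) + l2/l1 - 1.
log(19/13) = 0.37949.
13/19 = 0.684211.
KL = 0.37949 + 0.684211 - 1 = 0.0637

0.0637


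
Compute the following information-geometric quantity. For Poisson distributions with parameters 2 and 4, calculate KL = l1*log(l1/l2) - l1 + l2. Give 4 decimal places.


KL divergence for Poisson:
KL = l1*log(l1/l2) - l1 + l2.
l1 = 2, l2 = 4.
log(2/4) = -0.693147.
l1*log(l1/l2) = 2 * -0.693147 = -1.386294.
KL = -1.386294 - 2 + 4 = 0.6137

0.6137


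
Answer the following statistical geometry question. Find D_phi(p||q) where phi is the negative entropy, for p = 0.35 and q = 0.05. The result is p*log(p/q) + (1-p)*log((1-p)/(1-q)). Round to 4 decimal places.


Bregman divergence with negative entropy generator:
D = p*log(p/q) + (1-p)*log((1-p)/(1-q)).
p = 0.35, q = 0.05.
p*log(p/q) = 0.35*log(0.35/0.05) = 0.681069.
(1-p)*log((1-p)/(1-q)) = 0.65*log(0.65/0.95) = -0.246668.
D = 0.681069 + -0.246668 = 0.4344

0.4344


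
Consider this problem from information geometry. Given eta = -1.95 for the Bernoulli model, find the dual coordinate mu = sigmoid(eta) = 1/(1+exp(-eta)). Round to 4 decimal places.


Dual coordinate (expectation parameter) for Bernoulli:
mu = 1/(1+exp(-eta)).
eta = -1.95.
exp(-eta) = exp(1.95) = 7.028688.
mu = 1/(1+7.028688) = 0.1246

0.1246


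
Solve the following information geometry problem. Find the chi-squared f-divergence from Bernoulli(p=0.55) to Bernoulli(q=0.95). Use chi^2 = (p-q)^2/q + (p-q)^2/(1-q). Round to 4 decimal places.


Chi-squared divergence between Bernoulli distributions:
chi^2 = (p-q)^2/q + (p-q)^2/(1-q).
p = 0.55, q = 0.95, p-q = -0.4.
(p-q)^2 = 0.16.
term1 = 0.16/0.95 = 0.168421.
term2 = 0.16/0.05 = 3.2.
chi^2 = 0.168421 + 3.2 = 3.3684

3.3684


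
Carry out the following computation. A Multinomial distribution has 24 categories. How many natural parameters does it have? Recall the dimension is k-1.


Exponential family dimension calculation:
For Multinomial with k=24 categories, dim = k-1 = 23.

23


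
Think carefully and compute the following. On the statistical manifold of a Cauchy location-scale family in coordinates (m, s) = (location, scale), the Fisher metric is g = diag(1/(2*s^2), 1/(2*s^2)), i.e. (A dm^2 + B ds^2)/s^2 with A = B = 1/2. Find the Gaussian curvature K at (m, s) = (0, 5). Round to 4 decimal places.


The metric has the form g = (A dm^2 + B ds^2)/s^2 with A = 1/2, B = 1/2.
Substitute u = sqrt(A/B)*m: g = B*(du^2 + ds^2)/s^2, i.e. B times the
Poincare upper half-plane metric, which has constant Gaussian curvature -1.
Scaling a 2D metric by a constant c divides the Gaussian curvature by c,
so K = -1/B = -1/(1/2) = -2.0000 everywhere (the point (m, s) = (0, 5) is irrelevant:
the curvature is constant).
The requested Gaussian curvature is K = -2.0000.

-2.0000
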